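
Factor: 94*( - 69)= - 6486 = - 2^1*3^1*23^1*47^1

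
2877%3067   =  2877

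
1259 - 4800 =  - 3541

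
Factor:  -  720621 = -3^2*11^1*29^1*251^1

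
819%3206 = 819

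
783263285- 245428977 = 537834308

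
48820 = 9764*5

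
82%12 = 10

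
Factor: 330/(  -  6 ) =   -  55 = - 5^1 * 11^1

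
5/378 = 5/378= 0.01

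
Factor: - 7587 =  - 3^3*281^1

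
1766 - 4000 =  - 2234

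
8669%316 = 137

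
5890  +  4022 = 9912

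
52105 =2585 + 49520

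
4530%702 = 318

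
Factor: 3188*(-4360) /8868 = - 3474920/2217 = -2^3*3^(-1) *5^1 *109^1*739^(-1 )*797^1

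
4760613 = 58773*81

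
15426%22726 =15426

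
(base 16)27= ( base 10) 39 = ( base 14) 2B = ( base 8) 47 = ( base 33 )16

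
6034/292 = 3017/146 = 20.66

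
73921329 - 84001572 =- 10080243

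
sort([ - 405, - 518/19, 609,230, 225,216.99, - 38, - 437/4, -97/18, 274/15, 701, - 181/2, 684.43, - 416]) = [ - 416, - 405, -437/4, - 181/2 , - 38,-518/19, - 97/18, 274/15 , 216.99, 225, 230, 609, 684.43, 701]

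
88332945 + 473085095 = 561418040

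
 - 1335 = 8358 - 9693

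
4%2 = 0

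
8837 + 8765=17602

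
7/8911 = 1/1273 = 0.00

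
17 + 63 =80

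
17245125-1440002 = 15805123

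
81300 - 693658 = - 612358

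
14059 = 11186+2873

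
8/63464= 1/7933= 0.00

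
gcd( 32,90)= 2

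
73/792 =73/792=   0.09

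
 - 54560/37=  - 54560/37 = - 1474.59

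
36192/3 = 12064 = 12064.00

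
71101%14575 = 12801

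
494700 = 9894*50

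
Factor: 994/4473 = 2/9 = 2^1*3^( - 2 )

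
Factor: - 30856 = -2^3*7^1*19^1*29^1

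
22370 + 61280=83650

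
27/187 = 27/187= 0.14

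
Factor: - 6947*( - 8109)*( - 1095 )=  -3^3*5^1*17^1*53^1*73^1*6947^1 = - 61684879185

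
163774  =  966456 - 802682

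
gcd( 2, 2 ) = 2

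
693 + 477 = 1170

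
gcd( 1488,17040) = 48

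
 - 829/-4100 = 829/4100 = 0.20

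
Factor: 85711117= 85711117^1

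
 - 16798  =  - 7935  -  8863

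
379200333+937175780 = 1316376113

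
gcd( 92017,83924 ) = 1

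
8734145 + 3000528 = 11734673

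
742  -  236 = 506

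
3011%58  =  53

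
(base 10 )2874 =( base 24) 4NI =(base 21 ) 6AI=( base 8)5472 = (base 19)7I5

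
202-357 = - 155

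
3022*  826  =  2496172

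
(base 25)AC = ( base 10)262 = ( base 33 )7V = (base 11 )219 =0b100000110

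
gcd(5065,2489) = 1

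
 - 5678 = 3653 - 9331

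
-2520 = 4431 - 6951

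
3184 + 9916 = 13100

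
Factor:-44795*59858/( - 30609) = 2^1*3^(  -  2 )*5^1*17^2*19^(  -  1 ) *31^1*173^2  *  179^(- 1 ) = 2681339110/30609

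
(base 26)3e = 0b1011100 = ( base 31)2U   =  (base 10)92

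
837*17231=14422347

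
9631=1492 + 8139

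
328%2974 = 328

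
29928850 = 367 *81550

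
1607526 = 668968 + 938558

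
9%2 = 1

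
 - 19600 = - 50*392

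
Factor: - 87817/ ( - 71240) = 641/520 = 2^( - 3)*5^(- 1) * 13^(  -  1)*641^1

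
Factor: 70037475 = 3^1*5^2*83^1*11251^1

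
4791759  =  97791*49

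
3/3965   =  3/3965 = 0.00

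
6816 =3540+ 3276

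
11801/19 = 621 + 2/19 =621.11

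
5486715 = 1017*5395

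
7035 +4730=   11765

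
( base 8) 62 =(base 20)2a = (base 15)35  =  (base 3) 1212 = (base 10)50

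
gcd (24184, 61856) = 8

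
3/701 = 3/701 = 0.00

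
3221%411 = 344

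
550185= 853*645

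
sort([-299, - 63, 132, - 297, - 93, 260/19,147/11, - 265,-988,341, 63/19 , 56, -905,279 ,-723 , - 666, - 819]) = [ - 988, - 905, - 819,  -  723, - 666, - 299, - 297, - 265, - 93 ,-63, 63/19, 147/11, 260/19, 56, 132, 279,  341]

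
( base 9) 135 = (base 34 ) 3b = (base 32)3h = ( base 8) 161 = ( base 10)113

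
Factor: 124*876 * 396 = 43015104 = 2^6 * 3^3 * 11^1*31^1*73^1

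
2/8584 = 1/4292 = 0.00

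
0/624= 0  =  0.00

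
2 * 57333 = 114666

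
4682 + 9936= 14618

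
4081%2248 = 1833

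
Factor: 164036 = 2^2*23^1*1783^1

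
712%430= 282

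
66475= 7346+59129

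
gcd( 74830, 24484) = 2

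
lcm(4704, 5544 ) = 155232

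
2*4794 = 9588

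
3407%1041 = 284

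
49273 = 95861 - 46588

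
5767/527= 10  +  497/527 = 10.94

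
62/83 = 62/83 = 0.75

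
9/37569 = 3/12523= 0.00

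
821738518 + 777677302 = 1599415820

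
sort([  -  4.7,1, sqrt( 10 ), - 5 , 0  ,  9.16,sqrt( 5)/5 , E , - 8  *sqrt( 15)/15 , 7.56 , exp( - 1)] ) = [ - 5,  -  4.7, - 8*sqrt( 15 )/15, 0,exp(- 1) , sqrt( 5) /5,1,E , sqrt( 10), 7.56,9.16 ] 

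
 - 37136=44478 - 81614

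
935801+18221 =954022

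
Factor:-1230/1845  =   -2^1 * 3^( - 1) = - 2/3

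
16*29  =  464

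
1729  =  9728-7999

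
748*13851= 10360548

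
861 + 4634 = 5495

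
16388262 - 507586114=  -491197852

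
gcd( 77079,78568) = 1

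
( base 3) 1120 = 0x2a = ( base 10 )42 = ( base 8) 52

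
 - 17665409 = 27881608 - 45547017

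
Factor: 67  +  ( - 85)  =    -  18 =-2^1*3^2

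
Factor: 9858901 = 13^1*41^1*53^1*349^1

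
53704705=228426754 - 174722049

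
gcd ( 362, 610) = 2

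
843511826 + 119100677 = 962612503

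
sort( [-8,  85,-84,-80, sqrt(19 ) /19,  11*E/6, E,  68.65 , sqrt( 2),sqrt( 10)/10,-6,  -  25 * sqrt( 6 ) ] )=[-84,-80, - 25*sqrt( 6),- 8,  -  6, sqrt (19) /19,  sqrt(10)/10, sqrt (2 ),E,11*E/6, 68.65, 85 ]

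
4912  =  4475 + 437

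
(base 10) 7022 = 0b1101101101110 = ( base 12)4092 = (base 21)FJ8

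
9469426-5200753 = 4268673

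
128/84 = 32/21  =  1.52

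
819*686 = 561834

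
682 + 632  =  1314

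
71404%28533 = 14338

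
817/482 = 1 + 335/482 = 1.70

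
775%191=11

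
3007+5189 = 8196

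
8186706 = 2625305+5561401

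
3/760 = 3/760 = 0.00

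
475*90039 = 42768525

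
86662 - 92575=- 5913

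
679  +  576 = 1255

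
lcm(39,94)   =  3666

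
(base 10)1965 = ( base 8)3655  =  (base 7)5505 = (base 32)1td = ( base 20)4i5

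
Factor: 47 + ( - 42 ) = 5^1  =  5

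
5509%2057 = 1395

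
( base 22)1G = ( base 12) 32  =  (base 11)35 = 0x26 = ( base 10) 38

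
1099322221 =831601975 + 267720246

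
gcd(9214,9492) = 2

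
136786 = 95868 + 40918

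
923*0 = 0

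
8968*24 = 215232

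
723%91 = 86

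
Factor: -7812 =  - 2^2*3^2 * 7^1 *31^1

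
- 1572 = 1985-3557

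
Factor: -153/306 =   -  2^(-1) =-1/2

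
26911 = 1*26911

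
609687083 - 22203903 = 587483180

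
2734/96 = 28+23/48  =  28.48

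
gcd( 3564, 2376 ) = 1188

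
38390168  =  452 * 84934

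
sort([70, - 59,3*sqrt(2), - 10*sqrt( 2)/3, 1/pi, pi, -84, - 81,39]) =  [ - 84, - 81, - 59, - 10*sqrt(2)/3,1/pi,pi, 3*sqrt(2),39, 70]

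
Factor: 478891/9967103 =7^1*37^1 *43^2*9967103^(  -  1) 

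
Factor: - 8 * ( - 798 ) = 2^4*3^1*7^1*19^1 = 6384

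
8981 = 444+8537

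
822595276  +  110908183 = 933503459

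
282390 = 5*56478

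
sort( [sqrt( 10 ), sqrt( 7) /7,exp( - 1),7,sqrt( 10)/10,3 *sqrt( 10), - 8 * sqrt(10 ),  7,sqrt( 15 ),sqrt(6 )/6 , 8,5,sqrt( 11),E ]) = [-8*sqrt( 10) , sqrt(10 ) /10, exp( - 1),sqrt( 7)/7, sqrt(6)/6,E , sqrt( 10),sqrt( 11), sqrt( 15),5,7, 7, 8, 3*sqrt ( 10) ]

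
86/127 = 86/127 = 0.68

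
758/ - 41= - 19+21/41 = - 18.49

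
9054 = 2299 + 6755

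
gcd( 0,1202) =1202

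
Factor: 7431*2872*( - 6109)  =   - 2^3*3^1*41^1 * 149^1*359^1*2477^1 = - 130377251688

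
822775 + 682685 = 1505460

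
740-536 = 204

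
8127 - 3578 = 4549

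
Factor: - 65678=  -  2^1*32839^1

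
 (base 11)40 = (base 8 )54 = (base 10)44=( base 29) 1f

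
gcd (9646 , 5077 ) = 1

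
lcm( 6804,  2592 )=54432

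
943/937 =943/937 = 1.01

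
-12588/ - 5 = 12588/5 = 2517.60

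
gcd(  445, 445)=445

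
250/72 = 125/36 = 3.47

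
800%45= 35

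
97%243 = 97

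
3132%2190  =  942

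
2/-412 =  - 1/206 =- 0.00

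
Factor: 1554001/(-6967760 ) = -2^ ( - 4)*5^(  -  1 )*59^1*251^(-1)*347^ (-1 )*26339^1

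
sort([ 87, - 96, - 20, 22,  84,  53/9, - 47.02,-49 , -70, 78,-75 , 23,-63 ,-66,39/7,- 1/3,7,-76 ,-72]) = [ - 96, - 76, - 75, - 72, - 70, - 66, - 63, - 49 , - 47.02, - 20 , - 1/3,39/7 , 53/9,7,22, 23,78 , 84,  87]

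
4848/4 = 1212 = 1212.00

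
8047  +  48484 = 56531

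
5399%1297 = 211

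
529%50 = 29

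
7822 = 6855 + 967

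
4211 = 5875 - 1664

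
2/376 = 1/188 = 0.01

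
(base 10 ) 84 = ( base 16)54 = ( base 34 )2G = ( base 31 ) 2M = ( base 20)44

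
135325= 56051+79274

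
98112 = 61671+36441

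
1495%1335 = 160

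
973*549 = 534177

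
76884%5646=3486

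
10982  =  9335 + 1647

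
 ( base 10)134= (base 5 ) 1014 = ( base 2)10000110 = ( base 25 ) 59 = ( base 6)342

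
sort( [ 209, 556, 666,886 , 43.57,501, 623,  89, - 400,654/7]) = [ - 400, 43.57,  89, 654/7,209, 501,556,623,  666, 886]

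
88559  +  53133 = 141692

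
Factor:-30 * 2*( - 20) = 2^4 * 3^1*5^2 = 1200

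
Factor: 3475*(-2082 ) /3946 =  -3617475/1973 = - 3^1*5^2*139^1*347^1*1973^ ( -1)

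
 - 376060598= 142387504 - 518448102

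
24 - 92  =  -68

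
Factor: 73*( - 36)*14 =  - 2^3*3^2*7^1*73^1 = - 36792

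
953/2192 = 953/2192 = 0.43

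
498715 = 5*99743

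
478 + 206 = 684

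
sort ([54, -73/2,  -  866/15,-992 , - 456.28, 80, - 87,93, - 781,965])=[ - 992, - 781 , -456.28, - 87,  -  866/15, - 73/2, 54, 80, 93, 965] 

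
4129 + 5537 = 9666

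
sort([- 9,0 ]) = [ - 9, 0]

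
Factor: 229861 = 53^1 * 4337^1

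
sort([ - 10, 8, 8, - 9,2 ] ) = [-10, - 9,2,8,8] 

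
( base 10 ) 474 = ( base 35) DJ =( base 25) IO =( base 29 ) GA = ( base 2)111011010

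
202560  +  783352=985912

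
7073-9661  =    -  2588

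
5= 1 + 4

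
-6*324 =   -  1944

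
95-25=70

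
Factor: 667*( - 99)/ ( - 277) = 3^2*11^1*23^1*29^1*277^( - 1 ) =66033/277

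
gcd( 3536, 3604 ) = 68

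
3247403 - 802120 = 2445283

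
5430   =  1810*3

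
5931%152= 3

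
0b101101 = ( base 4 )231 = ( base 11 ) 41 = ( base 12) 39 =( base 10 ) 45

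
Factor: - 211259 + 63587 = - 2^3*3^2*7^1*293^1 = - 147672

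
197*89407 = 17613179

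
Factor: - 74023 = -79^1 * 937^1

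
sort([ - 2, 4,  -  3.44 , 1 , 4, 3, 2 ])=[ - 3.44 , - 2,1, 2, 3, 4, 4]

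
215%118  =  97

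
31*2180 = 67580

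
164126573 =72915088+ 91211485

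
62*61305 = 3800910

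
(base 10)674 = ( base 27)OQ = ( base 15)2ee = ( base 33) ke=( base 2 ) 1010100010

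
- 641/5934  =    -  641/5934  =  - 0.11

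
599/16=599/16=37.44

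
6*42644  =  255864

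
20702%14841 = 5861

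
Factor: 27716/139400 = 169/850 = 2^ (- 1 )*5^ ( - 2 )*13^2*17^ ( - 1 )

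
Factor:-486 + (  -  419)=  - 5^1*181^1 = - 905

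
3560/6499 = 3560/6499 = 0.55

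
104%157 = 104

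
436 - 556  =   - 120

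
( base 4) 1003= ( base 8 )103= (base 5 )232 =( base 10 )67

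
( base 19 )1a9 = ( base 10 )560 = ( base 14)2c0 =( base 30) IK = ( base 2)1000110000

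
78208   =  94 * 832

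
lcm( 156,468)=468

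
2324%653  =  365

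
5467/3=5467/3=1822.33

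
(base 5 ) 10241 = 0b1010111000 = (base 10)696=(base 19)1HC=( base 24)150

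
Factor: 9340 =2^2* 5^1*467^1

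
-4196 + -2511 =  - 6707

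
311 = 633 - 322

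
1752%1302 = 450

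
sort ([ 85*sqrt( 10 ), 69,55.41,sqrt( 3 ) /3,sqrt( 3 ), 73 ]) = [ sqrt( 3) /3 , sqrt( 3 ),55.41, 69,  73,85 * sqrt( 10 )]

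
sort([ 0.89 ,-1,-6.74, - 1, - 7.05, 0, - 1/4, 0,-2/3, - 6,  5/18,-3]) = [ - 7.05, - 6.74, - 6 , - 3,-1 , - 1, - 2/3, - 1/4, 0, 0,  5/18,  0.89 ] 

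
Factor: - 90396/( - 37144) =22599/9286 = 2^( - 1 )*3^6*31^1 * 4643^( - 1 ) 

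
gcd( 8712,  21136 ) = 8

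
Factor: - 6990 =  - 2^1*3^1*5^1*233^1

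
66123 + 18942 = 85065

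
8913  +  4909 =13822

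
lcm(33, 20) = 660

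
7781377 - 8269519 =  -488142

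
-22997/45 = -512 + 43/45 = - 511.04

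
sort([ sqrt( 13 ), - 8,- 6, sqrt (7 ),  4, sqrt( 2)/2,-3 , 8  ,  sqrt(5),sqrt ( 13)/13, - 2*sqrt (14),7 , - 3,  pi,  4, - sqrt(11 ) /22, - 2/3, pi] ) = [  -  8,  -  2 *sqrt( 14 ), - 6,-3 ,  -  3,  -  2/3, - sqrt( 11) /22, sqrt(13) /13, sqrt(2)/2 , sqrt( 5),sqrt(7),  pi, pi,sqrt(13 ),4, 4, 7,8 ]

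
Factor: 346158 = 2^1*3^2*19231^1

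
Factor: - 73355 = - 5^1*17^1*863^1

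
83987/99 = 848 + 35/99= 848.35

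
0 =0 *18862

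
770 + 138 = 908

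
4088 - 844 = 3244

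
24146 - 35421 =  - 11275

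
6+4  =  10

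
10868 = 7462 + 3406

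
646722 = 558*1159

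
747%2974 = 747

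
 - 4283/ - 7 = 4283/7 = 611.86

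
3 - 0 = 3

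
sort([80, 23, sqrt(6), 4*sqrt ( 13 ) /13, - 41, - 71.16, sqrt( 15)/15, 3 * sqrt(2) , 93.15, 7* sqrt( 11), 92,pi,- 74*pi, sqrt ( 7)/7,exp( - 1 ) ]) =[ - 74 * pi, - 71.16, - 41, sqrt(15) /15, exp( - 1), sqrt(7)/7 , 4*sqrt(13)/13, sqrt( 6 ),  pi,3 * sqrt(2 ),23,7*sqrt( 11), 80,92, 93.15 ]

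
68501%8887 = 6292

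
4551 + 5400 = 9951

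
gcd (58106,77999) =1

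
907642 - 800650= 106992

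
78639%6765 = 4224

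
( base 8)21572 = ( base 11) 6907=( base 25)ed7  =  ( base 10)9082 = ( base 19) 1630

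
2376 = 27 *88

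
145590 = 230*633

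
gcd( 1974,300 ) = 6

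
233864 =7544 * 31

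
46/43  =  46/43 =1.07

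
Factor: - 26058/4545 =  - 2^1*  3^( - 1)*5^( - 1 )*43^1 = - 86/15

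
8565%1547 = 830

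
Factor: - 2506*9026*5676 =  - 2^4*3^1*7^1*11^1 * 43^1*179^1*4513^1 = - 128386329456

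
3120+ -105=3015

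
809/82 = 9 + 71/82 =9.87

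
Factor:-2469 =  - 3^1*823^1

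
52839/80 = 660 + 39/80  =  660.49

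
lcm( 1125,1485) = 37125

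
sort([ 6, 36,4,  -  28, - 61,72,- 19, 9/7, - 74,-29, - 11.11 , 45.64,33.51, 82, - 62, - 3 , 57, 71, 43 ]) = [ - 74, - 62, - 61 ,-29,-28, -19,-11.11, - 3,9/7, 4,6,33.51,36,43, 45.64, 57, 71,72, 82]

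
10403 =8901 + 1502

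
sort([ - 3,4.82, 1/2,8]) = [ - 3,1/2, 4.82, 8 ]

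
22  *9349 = 205678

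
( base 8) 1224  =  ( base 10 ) 660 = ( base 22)180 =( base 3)220110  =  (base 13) 3BA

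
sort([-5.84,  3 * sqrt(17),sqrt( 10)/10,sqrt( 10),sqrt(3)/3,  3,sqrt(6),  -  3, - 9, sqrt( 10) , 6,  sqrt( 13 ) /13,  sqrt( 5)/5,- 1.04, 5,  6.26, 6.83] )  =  [-9, - 5.84,-3,  -  1.04,sqrt( 13)/13,sqrt(10)/10,sqrt (5 ) /5, sqrt(3) /3,  sqrt( 6),  3,sqrt(10 ), sqrt( 10),  5,6,  6.26, 6.83,  3*sqrt(17 )]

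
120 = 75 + 45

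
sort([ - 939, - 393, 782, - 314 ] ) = [ - 939, - 393, - 314, 782] 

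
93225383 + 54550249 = 147775632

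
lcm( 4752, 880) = 23760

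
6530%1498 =538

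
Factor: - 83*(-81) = 6723= 3^4*83^1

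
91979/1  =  91979 = 91979.00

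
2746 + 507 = 3253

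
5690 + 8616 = 14306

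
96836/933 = 96836/933  =  103.79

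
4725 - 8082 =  - 3357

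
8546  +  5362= 13908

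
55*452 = 24860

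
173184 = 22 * 7872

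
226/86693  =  226/86693  =  0.00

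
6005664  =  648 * 9268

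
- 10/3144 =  - 1+1567/1572 = - 0.00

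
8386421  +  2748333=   11134754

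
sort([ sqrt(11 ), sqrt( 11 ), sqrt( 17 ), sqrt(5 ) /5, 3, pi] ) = [sqrt (5 ) /5, 3, pi , sqrt ( 11 ),sqrt(11 ), sqrt ( 17)] 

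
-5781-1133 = -6914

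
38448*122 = 4690656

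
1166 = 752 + 414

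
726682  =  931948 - 205266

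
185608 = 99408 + 86200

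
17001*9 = 153009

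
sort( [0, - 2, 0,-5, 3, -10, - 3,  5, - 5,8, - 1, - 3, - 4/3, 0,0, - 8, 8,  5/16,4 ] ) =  [ - 10 ,- 8, -5,  -  5,-3 , - 3, - 2, - 4/3, -1,  0,0,0,0,5/16,3,4,5, 8,  8]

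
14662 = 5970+8692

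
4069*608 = 2473952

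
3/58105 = 3/58105  =  0.00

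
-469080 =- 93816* 5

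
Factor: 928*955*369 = 327022560 = 2^5*3^2*5^1*29^1*41^1 * 191^1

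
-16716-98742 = - 115458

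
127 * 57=7239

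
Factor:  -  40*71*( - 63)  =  178920=2^3*3^2*5^1*7^1*71^1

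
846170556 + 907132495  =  1753303051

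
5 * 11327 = 56635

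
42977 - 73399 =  - 30422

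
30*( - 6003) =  - 180090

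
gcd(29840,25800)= 40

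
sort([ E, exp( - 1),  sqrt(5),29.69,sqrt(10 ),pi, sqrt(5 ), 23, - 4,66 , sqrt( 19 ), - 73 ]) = [-73, - 4,exp(- 1 ),sqrt (5), sqrt(5 ), E,pi  ,  sqrt(10 ), sqrt( 19),23, 29.69, 66] 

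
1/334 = 1/334 = 0.00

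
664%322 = 20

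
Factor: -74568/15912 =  - 239/51 = - 3^( - 1)*17^ ( - 1 )*239^1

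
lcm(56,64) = 448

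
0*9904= 0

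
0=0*79456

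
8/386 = 4/193 = 0.02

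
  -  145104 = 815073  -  960177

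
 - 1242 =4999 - 6241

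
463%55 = 23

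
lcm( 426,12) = 852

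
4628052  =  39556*117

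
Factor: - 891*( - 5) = 3^4*5^1*11^1 =4455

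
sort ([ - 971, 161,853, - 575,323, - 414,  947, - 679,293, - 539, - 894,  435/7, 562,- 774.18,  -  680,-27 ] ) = [ - 971, - 894,-774.18, - 680, - 679, - 575, - 539, - 414,-27,435/7,161,293,323,562,  853,  947 ] 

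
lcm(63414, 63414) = 63414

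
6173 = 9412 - 3239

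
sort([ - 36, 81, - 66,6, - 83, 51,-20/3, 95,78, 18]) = [ - 83, - 66, - 36, - 20/3,6,18, 51, 78,81,95]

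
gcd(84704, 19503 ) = 1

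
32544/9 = 3616 = 3616.00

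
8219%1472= 859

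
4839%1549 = 192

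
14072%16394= 14072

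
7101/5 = 1420 + 1/5=   1420.20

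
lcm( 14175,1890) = 28350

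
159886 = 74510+85376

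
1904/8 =238= 238.00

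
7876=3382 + 4494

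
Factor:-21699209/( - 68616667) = 3099887/9802381  =  7^2*41^1 * 1543^1* 9802381^( - 1 )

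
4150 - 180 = 3970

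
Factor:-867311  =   - 727^1*1193^1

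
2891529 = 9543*303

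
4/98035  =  4/98035= 0.00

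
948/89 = 10 + 58/89 = 10.65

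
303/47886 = 101/15962 =0.01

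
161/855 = 161/855 = 0.19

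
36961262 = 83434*443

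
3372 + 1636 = 5008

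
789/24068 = 789/24068 = 0.03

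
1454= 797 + 657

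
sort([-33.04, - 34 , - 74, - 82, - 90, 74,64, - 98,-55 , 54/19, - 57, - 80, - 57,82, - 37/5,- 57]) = [-98,-90,-82, - 80,-74,- 57,-57,- 57,-55,-34, - 33.04, - 37/5,54/19, 64,74,82]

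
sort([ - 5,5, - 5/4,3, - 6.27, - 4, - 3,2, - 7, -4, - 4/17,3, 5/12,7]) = [ - 7, - 6.27, - 5, - 4,  -  4, - 3, - 5/4, - 4/17, 5/12 , 2, 3, 3,  5, 7]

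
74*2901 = 214674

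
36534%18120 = 294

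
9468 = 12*789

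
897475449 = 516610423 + 380865026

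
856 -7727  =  -6871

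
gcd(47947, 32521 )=1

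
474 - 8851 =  - 8377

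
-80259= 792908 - 873167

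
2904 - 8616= -5712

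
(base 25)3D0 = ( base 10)2200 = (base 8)4230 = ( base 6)14104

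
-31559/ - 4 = 7889+3/4 = 7889.75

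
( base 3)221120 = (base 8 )1262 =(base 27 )pf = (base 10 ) 690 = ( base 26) 10e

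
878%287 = 17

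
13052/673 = 19 + 265/673 = 19.39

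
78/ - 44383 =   -  78/44383=- 0.00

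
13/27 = 13/27 = 0.48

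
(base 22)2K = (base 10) 64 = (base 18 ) 3a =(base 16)40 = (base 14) 48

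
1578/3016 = 789/1508 = 0.52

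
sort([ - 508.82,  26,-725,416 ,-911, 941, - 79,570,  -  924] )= [ - 924,-911, - 725,  -  508.82, - 79,  26,416 , 570, 941]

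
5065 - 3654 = 1411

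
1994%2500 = 1994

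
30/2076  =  5/346 = 0.01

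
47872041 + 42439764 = 90311805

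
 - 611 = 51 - 662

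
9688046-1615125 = 8072921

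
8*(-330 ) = -2640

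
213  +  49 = 262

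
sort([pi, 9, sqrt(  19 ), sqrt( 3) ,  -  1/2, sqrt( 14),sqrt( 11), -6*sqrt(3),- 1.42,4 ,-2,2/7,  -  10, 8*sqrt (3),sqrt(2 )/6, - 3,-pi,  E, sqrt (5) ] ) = [-6*sqrt (3), - 10, - pi, - 3, - 2, - 1.42 ,  -  1/2, sqrt( 2)/6, 2/7, sqrt (3 ),sqrt(5),E,  pi, sqrt(11),sqrt(14 ), 4,sqrt( 19), 9, 8*sqrt( 3)]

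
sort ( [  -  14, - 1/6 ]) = [ - 14,-1/6 ] 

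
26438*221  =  5842798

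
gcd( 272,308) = 4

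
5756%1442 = 1430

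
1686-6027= - 4341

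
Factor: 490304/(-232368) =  - 652/309 = - 2^2*3^(-1 )* 103^( - 1)*163^1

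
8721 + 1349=10070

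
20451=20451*1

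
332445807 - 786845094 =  - 454399287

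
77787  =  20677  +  57110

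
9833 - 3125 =6708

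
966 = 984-18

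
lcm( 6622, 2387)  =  205282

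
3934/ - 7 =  - 562/1  =  - 562.00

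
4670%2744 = 1926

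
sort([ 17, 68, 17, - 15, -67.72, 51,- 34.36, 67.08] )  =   [-67.72, - 34.36, - 15, 17, 17, 51,67.08,68] 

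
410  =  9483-9073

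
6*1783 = 10698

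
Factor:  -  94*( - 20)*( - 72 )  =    -  135360 = -2^6*3^2*5^1*47^1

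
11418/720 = 15 + 103/120 = 15.86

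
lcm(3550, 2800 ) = 198800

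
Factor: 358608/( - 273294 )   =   -248/189 = - 2^3* 3^( - 3)*7^( -1 ) * 31^1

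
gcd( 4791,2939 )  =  1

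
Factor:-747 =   -  3^2 * 83^1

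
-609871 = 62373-672244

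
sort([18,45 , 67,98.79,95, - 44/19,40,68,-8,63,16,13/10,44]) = [ -8,- 44/19,13/10, 16,  18, 40,44,45 , 63,67,68, 95,98.79]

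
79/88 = 79/88 = 0.90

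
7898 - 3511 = 4387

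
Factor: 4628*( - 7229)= - 2^2 * 13^1*89^1*7229^1= - 33455812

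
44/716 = 11/179 = 0.06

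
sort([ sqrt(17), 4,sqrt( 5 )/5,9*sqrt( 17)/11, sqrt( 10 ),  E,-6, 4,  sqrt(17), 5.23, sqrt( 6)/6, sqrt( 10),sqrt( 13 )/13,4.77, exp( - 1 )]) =[-6,sqrt( 13 ) /13, exp(- 1) , sqrt( 6 ) /6,  sqrt( 5 ) /5,E,sqrt ( 10 ), sqrt( 10 ),9*  sqrt( 17 )/11,4, 4, sqrt( 17), sqrt( 17 ),  4.77,  5.23]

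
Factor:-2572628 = -2^2*31^1* 20747^1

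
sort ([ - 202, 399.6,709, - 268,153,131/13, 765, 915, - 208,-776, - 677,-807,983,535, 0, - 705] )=[ - 807,-776,-705, - 677,-268,  -  208,  -  202,0,131/13,153,399.6,535,709, 765,915,983]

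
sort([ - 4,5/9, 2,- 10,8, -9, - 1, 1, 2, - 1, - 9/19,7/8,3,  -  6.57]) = [ - 10,-9,-6.57, - 4,  -  1, - 1, - 9/19,  5/9,7/8, 1,2 , 2,3,8 ] 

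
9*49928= 449352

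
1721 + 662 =2383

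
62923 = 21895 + 41028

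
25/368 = 25/368 = 0.07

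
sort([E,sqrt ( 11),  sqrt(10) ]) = [E,sqrt( 10 ),  sqrt(11)]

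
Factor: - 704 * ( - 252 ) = 2^8*3^2*7^1*11^1 = 177408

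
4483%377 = 336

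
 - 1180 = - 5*236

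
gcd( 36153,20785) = 1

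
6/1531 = 6/1531 = 0.00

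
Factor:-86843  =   - 86843^1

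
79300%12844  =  2236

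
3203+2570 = 5773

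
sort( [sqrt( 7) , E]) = [sqrt(7), E]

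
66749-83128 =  - 16379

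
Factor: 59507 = 7^1 * 8501^1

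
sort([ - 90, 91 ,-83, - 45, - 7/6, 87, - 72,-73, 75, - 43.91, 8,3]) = [ - 90, - 83, - 73,-72,-45,-43.91, - 7/6, 3 , 8,75 , 87,91 ] 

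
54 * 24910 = 1345140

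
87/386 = 87/386 = 0.23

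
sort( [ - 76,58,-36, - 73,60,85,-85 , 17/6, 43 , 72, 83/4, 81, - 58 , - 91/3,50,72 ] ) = [ - 85  ,-76, - 73, - 58,-36, - 91/3,17/6,83/4,43 , 50,58, 60,72 , 72, 81,85 ] 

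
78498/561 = 26166/187 = 139.93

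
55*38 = 2090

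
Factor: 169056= 2^5*3^2*587^1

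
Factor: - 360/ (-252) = 10/7 = 2^1*5^1*7^( - 1)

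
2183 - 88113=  - 85930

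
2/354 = 1/177  =  0.01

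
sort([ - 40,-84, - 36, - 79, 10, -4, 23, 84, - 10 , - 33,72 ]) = [ - 84, - 79,  -  40, - 36, - 33, - 10, - 4, 10,23,72,84 ]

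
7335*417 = 3058695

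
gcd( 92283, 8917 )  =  1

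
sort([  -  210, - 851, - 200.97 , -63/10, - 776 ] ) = [ - 851,  -  776, - 210, - 200.97, - 63/10 ] 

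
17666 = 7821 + 9845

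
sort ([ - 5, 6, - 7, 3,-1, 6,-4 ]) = [ - 7, - 5, - 4, - 1 , 3,  6,6 ] 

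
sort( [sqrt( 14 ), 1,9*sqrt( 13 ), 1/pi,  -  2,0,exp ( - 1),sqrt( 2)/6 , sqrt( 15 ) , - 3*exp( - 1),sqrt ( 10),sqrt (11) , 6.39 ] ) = [ - 2, - 3*exp( - 1), 0, sqrt ( 2 ) /6,1/pi , exp( - 1 ), 1 , sqrt( 10), sqrt (11),sqrt( 14),sqrt(15) , 6.39,9*sqrt( 13 ) ]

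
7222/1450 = 3611/725 = 4.98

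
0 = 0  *88767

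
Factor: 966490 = 2^1*5^1*7^1 *13807^1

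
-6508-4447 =-10955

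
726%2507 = 726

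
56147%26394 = 3359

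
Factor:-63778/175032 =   -  2^(-2)*3^( - 2)*17^( - 1)*223^1 =- 223/612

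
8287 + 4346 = 12633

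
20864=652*32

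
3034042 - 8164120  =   - 5130078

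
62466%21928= 18610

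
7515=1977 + 5538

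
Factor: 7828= 2^2*  19^1 * 103^1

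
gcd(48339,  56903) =1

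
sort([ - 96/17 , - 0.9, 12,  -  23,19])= [ - 23, -96/17,-0.9, 12,19 ]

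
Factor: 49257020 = 2^2 * 5^1 *2462851^1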